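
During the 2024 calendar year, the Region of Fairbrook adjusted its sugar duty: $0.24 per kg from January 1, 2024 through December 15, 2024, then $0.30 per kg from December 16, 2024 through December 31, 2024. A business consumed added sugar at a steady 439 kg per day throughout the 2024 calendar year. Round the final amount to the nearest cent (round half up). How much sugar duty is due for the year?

$38,983.20

January 1 – December 15, 2024: 350 days × 439 kg/day = 153,650 kg at $0.24/kg → $36,876.00
December 16 – December 31, 2024: 16 days × 439 kg/day = 7,024 kg at $0.30/kg → $2,107.20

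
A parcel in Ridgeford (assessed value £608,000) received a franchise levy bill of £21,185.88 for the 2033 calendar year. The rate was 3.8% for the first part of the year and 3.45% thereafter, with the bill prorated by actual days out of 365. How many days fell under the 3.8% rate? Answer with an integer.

36 days

Let d = days at the first rate; then 365 − d days at the second rate.
£608,000 × [3.8%·d + 3.45%·(365−d)] / 365 = £21,185.88
Solving gives d = 36, so the new rate took effect on 6 February 2033.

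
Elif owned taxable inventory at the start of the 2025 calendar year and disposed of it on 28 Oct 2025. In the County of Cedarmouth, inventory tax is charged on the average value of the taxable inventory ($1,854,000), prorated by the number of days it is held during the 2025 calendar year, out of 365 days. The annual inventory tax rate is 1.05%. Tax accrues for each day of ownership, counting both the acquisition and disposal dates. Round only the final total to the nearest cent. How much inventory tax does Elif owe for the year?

Days held (1 Jan – 28 Oct 2025): 301 out of 365
Tax = $1,854,000 × 1.05% × 301/365 = $16,053.6082

$16,053.61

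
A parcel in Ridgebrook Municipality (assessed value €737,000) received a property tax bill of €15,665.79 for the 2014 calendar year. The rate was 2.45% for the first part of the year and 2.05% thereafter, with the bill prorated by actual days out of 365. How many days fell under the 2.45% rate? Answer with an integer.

Let d = days at the first rate; then 365 − d days at the second rate.
€737,000 × [2.45%·d + 2.05%·(365−d)] / 365 = €15,665.79
Solving gives d = 69, so the new rate took effect on March 11, 2014.

69 days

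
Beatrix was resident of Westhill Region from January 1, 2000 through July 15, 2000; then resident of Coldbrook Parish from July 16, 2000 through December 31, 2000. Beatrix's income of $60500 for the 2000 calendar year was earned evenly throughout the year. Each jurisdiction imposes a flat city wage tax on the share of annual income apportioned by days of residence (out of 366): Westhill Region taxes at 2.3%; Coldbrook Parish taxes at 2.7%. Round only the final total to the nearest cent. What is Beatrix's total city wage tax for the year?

$1503.24

Westhill Region, January 1 – July 15, 2000: 197 days → $60500 × 2.3% × 197/366 = $748.9768
Coldbrook Parish, July 16 – December 31, 2000: 169 days → $60500 × 2.7% × 169/366 = $754.2664
Total = $1503.2432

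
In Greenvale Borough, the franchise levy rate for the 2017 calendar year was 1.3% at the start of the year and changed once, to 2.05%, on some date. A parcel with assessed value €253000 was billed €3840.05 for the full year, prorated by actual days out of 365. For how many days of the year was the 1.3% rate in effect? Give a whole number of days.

Let d = days at the first rate; then 365 − d days at the second rate.
€253000 × [1.3%·d + 2.05%·(365−d)] / 365 = €3840.05
Solving gives d = 259, so the new rate took effect on 17 Sep 2017.

259 days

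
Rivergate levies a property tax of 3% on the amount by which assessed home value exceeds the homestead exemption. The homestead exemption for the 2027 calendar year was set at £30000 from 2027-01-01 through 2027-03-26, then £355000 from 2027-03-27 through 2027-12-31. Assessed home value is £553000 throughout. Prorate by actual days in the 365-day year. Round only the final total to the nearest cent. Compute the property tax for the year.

£8210.55

2027-01-01 to 2027-03-26: 85 days, exemption £30000 → (£553000 − £30000) × 3% × 85/365 = £3653.8356
2027-03-27 to 2027-12-31: 280 days, exemption £355000 → (£553000 − £355000) × 3% × 280/365 = £4556.7123
Total = £8210.5479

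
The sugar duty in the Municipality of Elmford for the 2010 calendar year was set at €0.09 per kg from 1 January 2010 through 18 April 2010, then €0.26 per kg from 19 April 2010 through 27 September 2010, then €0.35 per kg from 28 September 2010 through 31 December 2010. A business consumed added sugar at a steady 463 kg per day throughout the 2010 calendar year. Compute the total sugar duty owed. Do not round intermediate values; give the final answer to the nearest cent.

€39,396.67

1 January – 18 April 2010: 108 days × 463 kg/day = 50,004 kg at €0.09/kg → €4,500.36
19 April – 27 September 2010: 162 days × 463 kg/day = 75,006 kg at €0.26/kg → €19,501.56
28 September – 31 December 2010: 95 days × 463 kg/day = 43,985 kg at €0.35/kg → €15,394.75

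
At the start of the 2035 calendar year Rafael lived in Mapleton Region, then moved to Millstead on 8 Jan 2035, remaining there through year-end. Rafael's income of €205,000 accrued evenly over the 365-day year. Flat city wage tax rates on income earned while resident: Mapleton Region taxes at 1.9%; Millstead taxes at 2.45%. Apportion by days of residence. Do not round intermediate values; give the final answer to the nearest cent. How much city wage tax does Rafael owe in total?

€5,000.88

Mapleton Region, 1 Jan – 7 Jan 2035: 7 days → €205,000 × 1.9% × 7/365 = €74.6986
Millstead, 8 Jan – 31 Dec 2035: 358 days → €205,000 × 2.45% × 358/365 = €4,926.1781
Total = €5,000.8767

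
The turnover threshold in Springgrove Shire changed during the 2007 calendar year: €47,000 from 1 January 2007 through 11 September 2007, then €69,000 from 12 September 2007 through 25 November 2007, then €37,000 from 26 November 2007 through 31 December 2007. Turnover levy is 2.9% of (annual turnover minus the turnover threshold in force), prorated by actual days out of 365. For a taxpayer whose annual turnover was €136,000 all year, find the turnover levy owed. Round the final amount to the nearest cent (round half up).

€2,478.51

1 January – 11 September 2007: 254 days, exemption €47,000 → (€136,000 − €47,000) × 2.9% × 254/365 = €1,796.0932
12 September – 25 November 2007: 75 days, exemption €69,000 → (€136,000 − €69,000) × 2.9% × 75/365 = €399.2466
26 November – 31 December 2007: 36 days, exemption €37,000 → (€136,000 − €37,000) × 2.9% × 36/365 = €283.1671
Total = €2,478.5068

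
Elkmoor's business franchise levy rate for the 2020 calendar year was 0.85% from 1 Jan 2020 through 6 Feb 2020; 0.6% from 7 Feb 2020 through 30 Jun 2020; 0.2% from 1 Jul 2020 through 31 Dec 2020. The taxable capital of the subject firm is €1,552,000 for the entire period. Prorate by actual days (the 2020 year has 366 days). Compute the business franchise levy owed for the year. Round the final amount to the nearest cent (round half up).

€6,583.28

1 Jan – 6 Feb 2020: 37 days at 0.85% → €1,552,000 × 0.85% × 37/366 = €1,333.6175
7 Feb – 30 Jun 2020: 145 days at 0.6% → €1,552,000 × 0.6% × 145/366 = €3,689.1803
1 Jul – 31 Dec 2020: 184 days at 0.2% → €1,552,000 × 0.2% × 184/366 = €1,560.4809
Total = €6,583.2787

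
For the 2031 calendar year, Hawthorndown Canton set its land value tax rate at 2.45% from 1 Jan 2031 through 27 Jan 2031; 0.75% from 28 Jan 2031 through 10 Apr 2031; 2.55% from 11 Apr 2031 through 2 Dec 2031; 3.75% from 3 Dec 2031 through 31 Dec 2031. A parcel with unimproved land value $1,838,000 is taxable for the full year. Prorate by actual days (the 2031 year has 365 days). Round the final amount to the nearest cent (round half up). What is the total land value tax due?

1 Jan – 27 Jan 2031: 27 days at 2.45% → $1,838,000 × 2.45% × 27/365 = $3,331.0603
28 Jan – 10 Apr 2031: 73 days at 0.75% → $1,838,000 × 0.75% × 73/365 = $2,757.0000
11 Apr – 2 Dec 2031: 236 days at 2.55% → $1,838,000 × 2.55% × 236/365 = $30,304.3397
3 Dec – 31 Dec 2031: 29 days at 3.75% → $1,838,000 × 3.75% × 29/365 = $5,476.2329
Total = $41,868.6329

$41,868.63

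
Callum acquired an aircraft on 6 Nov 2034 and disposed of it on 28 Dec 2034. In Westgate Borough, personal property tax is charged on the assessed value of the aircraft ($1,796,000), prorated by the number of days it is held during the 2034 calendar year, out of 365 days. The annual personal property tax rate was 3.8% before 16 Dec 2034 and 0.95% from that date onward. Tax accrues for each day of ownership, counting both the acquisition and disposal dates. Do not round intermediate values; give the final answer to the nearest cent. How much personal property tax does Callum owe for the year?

6 Nov – 15 Dec 2034: 40 days at 3.8% → $1,796,000 × 3.8% × 40/365 = $7,479.2329
16 Dec – 28 Dec 2034: 13 days at 0.95% → $1,796,000 × 0.95% × 13/365 = $607.6877
Total = $8,086.9205

$8,086.92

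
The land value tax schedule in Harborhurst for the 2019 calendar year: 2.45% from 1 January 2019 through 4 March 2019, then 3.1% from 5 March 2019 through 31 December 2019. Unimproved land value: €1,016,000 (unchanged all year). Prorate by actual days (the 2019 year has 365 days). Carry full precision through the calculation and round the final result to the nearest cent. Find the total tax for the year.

1 January – 4 March 2019: 63 days at 2.45% → €1,016,000 × 2.45% × 63/365 = €4,296.4274
5 March – 31 December 2019: 302 days at 3.1% → €1,016,000 × 3.1% × 302/365 = €26,059.7041
Total = €30,356.1315

€30,356.13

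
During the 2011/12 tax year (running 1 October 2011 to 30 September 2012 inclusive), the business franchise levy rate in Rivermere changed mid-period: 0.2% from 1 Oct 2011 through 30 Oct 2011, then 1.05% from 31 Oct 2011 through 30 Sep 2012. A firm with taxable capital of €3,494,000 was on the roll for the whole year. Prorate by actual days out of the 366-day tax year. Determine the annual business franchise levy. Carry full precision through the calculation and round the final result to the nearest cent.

€34,252.66

1 Oct – 30 Oct 2011: 30 days at 0.2% → €3,494,000 × 0.2% × 30/366 = €572.7869
31 Oct 2011 – 30 Sep 2012: 336 days at 1.05% → €3,494,000 × 1.05% × 336/366 = €33,679.8689
Total = €34,252.6557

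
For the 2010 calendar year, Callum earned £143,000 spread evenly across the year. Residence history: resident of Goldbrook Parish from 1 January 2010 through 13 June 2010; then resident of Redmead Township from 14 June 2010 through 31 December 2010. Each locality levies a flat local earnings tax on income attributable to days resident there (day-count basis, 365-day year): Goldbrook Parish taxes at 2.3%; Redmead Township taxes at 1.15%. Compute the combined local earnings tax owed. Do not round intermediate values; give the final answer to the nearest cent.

Goldbrook Parish, 1 January – 13 June 2010: 164 days → £143,000 × 2.3% × 164/365 = £1,477.7973
Redmead Township, 14 June – 31 December 2010: 201 days → £143,000 × 1.15% × 201/365 = £905.6014
Total = £2,383.3986

£2,383.40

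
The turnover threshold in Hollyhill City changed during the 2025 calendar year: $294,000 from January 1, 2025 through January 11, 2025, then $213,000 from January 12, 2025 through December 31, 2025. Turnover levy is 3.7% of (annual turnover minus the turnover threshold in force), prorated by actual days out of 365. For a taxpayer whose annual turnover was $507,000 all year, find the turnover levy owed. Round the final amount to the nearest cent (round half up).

$10,787.68

January 1 – January 11, 2025: 11 days, exemption $294,000 → ($507,000 − $294,000) × 3.7% × 11/365 = $237.5096
January 12 – December 31, 2025: 354 days, exemption $213,000 → ($507,000 − $213,000) × 3.7% × 354/365 = $10,550.1699
Total = $10,787.6795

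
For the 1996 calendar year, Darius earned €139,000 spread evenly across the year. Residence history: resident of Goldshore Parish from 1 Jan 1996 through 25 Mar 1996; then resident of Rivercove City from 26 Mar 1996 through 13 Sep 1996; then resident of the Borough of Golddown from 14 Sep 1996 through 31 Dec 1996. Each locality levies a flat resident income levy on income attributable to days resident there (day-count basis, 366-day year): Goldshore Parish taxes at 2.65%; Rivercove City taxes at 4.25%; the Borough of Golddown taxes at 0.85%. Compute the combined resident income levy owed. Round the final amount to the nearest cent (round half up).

Goldshore Parish, 1 Jan – 25 Mar 1996: 85 days → €139,000 × 2.65% × 85/366 = €855.4577
Rivercove City, 26 Mar – 13 Sep 1996: 172 days → €139,000 × 4.25% × 172/366 = €2,776.2022
The Borough of Golddown, 14 Sep – 31 Dec 1996: 109 days → €139,000 × 0.85% × 109/366 = €351.8675
Total = €3,983.5273

€3,983.53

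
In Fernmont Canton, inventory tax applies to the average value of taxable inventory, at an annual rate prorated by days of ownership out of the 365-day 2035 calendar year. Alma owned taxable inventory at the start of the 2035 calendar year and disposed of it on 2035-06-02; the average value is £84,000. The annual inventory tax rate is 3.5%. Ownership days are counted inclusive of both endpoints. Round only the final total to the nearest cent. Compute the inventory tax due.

Days held (2035-01-01 to 2035-06-02): 153 out of 365
Tax = £84,000 × 3.5% × 153/365 = £1,232.3836

£1,232.38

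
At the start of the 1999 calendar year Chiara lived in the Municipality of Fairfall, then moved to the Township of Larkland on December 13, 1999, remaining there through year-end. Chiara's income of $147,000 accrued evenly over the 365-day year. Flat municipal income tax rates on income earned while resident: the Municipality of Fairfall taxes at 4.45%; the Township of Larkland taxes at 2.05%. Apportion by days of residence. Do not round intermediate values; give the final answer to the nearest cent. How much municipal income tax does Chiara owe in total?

$6,357.85

The Municipality of Fairfall, January 1 – December 12, 1999: 346 days → $147,000 × 4.45% × 346/365 = $6,200.9836
The Township of Larkland, December 13 – December 31, 1999: 19 days → $147,000 × 2.05% × 19/365 = $156.8671
Total = $6,357.8507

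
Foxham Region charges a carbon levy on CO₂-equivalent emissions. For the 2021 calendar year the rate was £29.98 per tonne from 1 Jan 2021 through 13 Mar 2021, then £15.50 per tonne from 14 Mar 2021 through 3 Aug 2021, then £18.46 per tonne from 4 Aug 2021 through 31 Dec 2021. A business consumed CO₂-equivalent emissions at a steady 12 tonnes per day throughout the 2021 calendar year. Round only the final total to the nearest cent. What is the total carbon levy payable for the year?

1 Jan – 13 Mar 2021: 72 days × 12 tonnes/day = 864 tonnes at £29.98/tonne → £25902.72
14 Mar – 3 Aug 2021: 143 days × 12 tonnes/day = 1,716 tonnes at £15.50/tonne → £26598.00
4 Aug – 31 Dec 2021: 150 days × 12 tonnes/day = 1,800 tonnes at £18.46/tonne → £33228.00

£85728.72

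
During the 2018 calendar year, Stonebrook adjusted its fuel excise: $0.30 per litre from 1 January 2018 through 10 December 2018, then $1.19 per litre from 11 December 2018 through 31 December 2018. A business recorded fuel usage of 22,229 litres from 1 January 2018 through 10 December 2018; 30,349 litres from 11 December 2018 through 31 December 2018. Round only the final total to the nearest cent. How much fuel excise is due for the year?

$42,784.01

1 January – 10 December 2018: 22,229 litres at $0.30/litre → $6,668.70
11 December – 31 December 2018: 30,349 litres at $1.19/litre → $36,115.31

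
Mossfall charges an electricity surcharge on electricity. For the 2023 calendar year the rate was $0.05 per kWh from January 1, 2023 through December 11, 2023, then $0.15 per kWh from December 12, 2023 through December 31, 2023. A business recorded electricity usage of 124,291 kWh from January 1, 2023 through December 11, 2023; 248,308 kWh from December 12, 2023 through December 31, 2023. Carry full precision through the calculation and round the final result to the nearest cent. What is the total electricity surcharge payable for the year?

$43460.75

January 1 – December 11, 2023: 124,291 kWh at $0.05/kWh → $6214.55
December 12 – December 31, 2023: 248,308 kWh at $0.15/kWh → $37246.20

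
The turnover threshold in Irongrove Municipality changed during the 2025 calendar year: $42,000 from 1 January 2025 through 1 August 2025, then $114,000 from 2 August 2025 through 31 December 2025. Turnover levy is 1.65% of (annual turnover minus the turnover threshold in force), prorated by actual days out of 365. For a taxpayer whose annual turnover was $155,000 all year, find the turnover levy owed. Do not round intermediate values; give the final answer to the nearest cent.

$1,369.77

1 January – 1 August 2025: 213 days, exemption $42,000 → ($155,000 − $42,000) × 1.65% × 213/365 = $1,088.0507
2 August – 31 December 2025: 152 days, exemption $114,000 → ($155,000 − $114,000) × 1.65% × 152/365 = $281.7205
Total = $1,369.7712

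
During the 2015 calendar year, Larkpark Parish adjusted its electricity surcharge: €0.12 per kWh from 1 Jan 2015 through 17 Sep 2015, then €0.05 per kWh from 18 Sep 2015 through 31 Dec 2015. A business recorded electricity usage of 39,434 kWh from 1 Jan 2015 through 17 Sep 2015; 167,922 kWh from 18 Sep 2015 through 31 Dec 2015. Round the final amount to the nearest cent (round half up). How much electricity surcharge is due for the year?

€13,128.18

1 Jan – 17 Sep 2015: 39,434 kWh at €0.12/kWh → €4,732.08
18 Sep – 31 Dec 2015: 167,922 kWh at €0.05/kWh → €8,396.10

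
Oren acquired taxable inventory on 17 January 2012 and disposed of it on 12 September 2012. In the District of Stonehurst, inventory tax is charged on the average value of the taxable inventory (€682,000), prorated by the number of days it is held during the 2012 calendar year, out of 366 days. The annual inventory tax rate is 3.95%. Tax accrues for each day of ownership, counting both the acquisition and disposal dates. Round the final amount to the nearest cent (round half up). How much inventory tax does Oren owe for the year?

Days held (17 January – 12 September 2012): 240 out of 366
Tax = €682,000 × 3.95% × 240/366 = €17,664.9180

€17,664.92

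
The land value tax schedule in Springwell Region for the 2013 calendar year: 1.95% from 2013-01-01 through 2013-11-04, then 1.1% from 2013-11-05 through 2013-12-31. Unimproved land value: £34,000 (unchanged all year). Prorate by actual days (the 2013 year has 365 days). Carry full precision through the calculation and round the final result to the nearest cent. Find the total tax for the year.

£617.87

2013-01-01 to 2013-11-04: 308 days at 1.95% → £34,000 × 1.95% × 308/365 = £559.4630
2013-11-05 to 2013-12-31: 57 days at 1.1% → £34,000 × 1.1% × 57/365 = £58.4055
Total = £617.8685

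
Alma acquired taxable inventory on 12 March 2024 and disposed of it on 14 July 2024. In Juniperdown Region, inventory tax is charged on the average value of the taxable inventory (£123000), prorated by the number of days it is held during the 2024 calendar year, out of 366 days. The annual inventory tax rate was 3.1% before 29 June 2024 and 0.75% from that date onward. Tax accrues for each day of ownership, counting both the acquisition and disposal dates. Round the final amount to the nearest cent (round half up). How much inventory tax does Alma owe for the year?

12 March – 28 June 2024: 109 days at 3.1% → £123000 × 3.1% × 109/366 = £1135.5656
29 June – 14 July 2024: 16 days at 0.75% → £123000 × 0.75% × 16/366 = £40.3279
Total = £1175.8934

£1175.89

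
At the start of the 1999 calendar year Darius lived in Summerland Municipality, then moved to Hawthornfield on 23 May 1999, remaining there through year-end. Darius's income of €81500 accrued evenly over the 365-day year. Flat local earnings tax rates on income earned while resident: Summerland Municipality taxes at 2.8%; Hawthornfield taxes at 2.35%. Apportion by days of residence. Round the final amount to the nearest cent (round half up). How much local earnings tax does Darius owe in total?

Summerland Municipality, 1 Jan – 22 May 1999: 142 days → €81500 × 2.8% × 142/365 = €887.7918
Hawthornfield, 23 May – 31 Dec 1999: 223 days → €81500 × 2.35% × 223/365 = €1170.1390
Total = €2057.9308

€2057.93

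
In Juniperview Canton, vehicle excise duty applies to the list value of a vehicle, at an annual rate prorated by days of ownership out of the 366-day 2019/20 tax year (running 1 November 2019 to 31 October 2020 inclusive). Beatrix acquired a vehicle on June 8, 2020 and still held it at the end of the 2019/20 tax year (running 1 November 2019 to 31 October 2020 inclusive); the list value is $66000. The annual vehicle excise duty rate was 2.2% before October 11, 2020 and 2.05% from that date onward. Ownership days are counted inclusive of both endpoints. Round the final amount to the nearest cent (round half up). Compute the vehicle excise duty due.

June 8 – October 10, 2020: 125 days at 2.2% → $66000 × 2.2% × 125/366 = $495.9016
October 11 – October 31, 2020: 21 days at 2.05% → $66000 × 2.05% × 21/366 = $77.6311
Total = $573.5328

$573.53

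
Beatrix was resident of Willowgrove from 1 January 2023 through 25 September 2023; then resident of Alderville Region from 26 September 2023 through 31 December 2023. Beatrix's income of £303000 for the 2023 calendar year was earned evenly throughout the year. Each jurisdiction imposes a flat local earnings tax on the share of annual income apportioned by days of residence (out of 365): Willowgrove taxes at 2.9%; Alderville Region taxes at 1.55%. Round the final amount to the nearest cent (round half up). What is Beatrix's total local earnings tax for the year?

£7699.94

Willowgrove, 1 January – 25 September 2023: 268 days → £303000 × 2.9% × 268/365 = £6451.8247
Alderville Region, 26 September – 31 December 2023: 97 days → £303000 × 1.55% × 97/365 = £1248.1110
Total = £7699.9356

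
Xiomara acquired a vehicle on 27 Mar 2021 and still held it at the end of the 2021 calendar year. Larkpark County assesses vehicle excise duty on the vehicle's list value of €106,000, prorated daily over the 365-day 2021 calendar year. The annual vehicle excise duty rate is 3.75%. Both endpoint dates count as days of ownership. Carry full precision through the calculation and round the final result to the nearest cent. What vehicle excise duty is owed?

Days held (27 Mar – 31 Dec 2021): 280 out of 365
Tax = €106,000 × 3.75% × 280/365 = €3,049.3151

€3,049.32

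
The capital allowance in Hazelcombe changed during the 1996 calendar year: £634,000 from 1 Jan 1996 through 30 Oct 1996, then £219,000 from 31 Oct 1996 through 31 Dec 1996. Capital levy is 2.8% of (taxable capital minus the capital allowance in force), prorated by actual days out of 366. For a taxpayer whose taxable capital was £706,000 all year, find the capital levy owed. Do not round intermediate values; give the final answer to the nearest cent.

£3,984.42

1 Jan – 30 Oct 1996: 304 days, exemption £634,000 → (£706,000 − £634,000) × 2.8% × 304/366 = £1,674.4918
31 Oct – 31 Dec 1996: 62 days, exemption £219,000 → (£706,000 − £219,000) × 2.8% × 62/366 = £2,309.9235
Total = £3,984.4153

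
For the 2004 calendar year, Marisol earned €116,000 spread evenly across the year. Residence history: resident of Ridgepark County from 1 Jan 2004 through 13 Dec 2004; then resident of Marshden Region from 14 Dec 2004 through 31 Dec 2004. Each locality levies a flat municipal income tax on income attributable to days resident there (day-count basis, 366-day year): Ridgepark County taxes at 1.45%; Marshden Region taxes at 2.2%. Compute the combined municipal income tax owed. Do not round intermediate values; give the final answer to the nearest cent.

€1,724.79

Ridgepark County, 1 Jan – 13 Dec 2004: 348 days → €116,000 × 1.45% × 348/366 = €1,599.2787
Marshden Region, 14 Dec – 31 Dec 2004: 18 days → €116,000 × 2.2% × 18/366 = €125.5082
Total = €1,724.7869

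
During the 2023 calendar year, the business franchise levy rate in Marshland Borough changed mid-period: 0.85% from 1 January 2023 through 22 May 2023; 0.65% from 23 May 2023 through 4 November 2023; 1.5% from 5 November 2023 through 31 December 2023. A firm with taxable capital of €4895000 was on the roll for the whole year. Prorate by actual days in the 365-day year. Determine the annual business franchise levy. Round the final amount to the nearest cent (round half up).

1 January – 22 May 2023: 142 days at 0.85% → €4895000 × 0.85% × 142/365 = €16187.0274
23 May – 4 November 2023: 166 days at 0.65% → €4895000 × 0.65% × 166/365 = €14470.4247
5 November – 31 December 2023: 57 days at 1.5% → €4895000 × 1.5% × 57/365 = €11466.3699
Total = €42123.8219

€42123.82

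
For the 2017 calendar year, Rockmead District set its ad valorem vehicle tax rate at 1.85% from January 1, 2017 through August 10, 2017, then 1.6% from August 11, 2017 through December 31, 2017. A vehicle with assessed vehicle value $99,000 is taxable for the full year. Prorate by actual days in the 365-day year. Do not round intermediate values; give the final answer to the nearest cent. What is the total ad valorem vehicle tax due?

January 1 – August 10, 2017: 222 days at 1.85% → $99,000 × 1.85% × 222/365 = $1,113.9534
August 11 – December 31, 2017: 143 days at 1.6% → $99,000 × 1.6% × 143/365 = $620.5808
Total = $1,734.5342

$1,734.53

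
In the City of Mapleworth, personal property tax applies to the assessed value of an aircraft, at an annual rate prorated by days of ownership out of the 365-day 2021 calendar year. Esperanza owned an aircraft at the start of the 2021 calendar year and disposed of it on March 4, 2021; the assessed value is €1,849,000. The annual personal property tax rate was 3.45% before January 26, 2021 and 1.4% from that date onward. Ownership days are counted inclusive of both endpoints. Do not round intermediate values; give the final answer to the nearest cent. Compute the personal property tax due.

January 1 – January 25, 2021: 25 days at 3.45% → €1,849,000 × 3.45% × 25/365 = €4,369.2123
January 26 – March 4, 2021: 38 days at 1.4% → €1,849,000 × 1.4% × 38/365 = €2,694.9808
Total = €7,064.1932

€7,064.19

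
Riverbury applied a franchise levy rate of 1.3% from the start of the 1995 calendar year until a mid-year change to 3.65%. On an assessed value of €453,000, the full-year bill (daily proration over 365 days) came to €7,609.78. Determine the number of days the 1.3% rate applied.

306 days

Let d = days at the first rate; then 365 − d days at the second rate.
€453,000 × [1.3%·d + 3.65%·(365−d)] / 365 = €7,609.78
Solving gives d = 306, so the new rate took effect on November 3, 1995.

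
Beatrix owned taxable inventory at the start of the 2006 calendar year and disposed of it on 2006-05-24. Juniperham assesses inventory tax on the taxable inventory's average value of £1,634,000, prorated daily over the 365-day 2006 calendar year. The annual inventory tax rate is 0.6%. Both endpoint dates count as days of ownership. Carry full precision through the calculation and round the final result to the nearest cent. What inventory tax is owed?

£3,867.88

Days held (2006-01-01 to 2006-05-24): 144 out of 365
Tax = £1,634,000 × 0.6% × 144/365 = £3,867.8795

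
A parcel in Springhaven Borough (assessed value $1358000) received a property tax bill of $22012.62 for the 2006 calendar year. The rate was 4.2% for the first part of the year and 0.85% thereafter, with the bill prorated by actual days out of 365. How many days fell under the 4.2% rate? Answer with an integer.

Let d = days at the first rate; then 365 − d days at the second rate.
$1358000 × [4.2%·d + 0.85%·(365−d)] / 365 = $22012.62
Solving gives d = 84, so the new rate took effect on March 26, 2006.

84 days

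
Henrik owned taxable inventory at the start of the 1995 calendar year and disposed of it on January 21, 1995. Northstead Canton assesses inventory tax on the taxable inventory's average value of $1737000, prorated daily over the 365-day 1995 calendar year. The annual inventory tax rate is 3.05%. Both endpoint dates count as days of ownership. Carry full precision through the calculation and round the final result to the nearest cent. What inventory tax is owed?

$3048.08

Days held (January 1 – January 21, 1995): 21 out of 365
Tax = $1737000 × 3.05% × 21/365 = $3048.0781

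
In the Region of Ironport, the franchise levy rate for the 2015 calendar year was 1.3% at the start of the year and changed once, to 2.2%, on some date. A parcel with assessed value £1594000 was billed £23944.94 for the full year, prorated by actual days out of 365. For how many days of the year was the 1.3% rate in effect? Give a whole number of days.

Let d = days at the first rate; then 365 − d days at the second rate.
£1594000 × [1.3%·d + 2.2%·(365−d)] / 365 = £23944.94
Solving gives d = 283, so the new rate took effect on 11 October 2015.

283 days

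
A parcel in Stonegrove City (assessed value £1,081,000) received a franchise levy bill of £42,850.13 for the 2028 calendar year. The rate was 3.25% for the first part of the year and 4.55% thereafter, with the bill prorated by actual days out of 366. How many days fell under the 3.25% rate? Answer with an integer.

165 days

Let d = days at the first rate; then 366 − d days at the second rate.
£1,081,000 × [3.25%·d + 4.55%·(366−d)] / 366 = £42,850.13
Solving gives d = 165, so the new rate took effect on 14 Jun 2028.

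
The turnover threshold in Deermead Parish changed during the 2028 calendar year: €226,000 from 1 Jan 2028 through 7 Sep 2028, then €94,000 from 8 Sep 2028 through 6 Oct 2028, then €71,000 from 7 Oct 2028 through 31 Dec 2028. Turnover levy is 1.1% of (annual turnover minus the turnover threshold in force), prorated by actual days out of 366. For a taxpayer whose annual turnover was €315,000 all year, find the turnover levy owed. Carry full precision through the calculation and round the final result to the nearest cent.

1 Jan – 7 Sep 2028: 251 days, exemption €226,000 → (€315,000 − €226,000) × 1.1% × 251/366 = €671.3907
8 Sep – 6 Oct 2028: 29 days, exemption €94,000 → (€315,000 − €94,000) × 1.1% × 29/366 = €192.6202
7 Oct – 31 Dec 2028: 86 days, exemption €71,000 → (€315,000 − €71,000) × 1.1% × 86/366 = €630.6667
Total = €1,494.6776

€1,494.68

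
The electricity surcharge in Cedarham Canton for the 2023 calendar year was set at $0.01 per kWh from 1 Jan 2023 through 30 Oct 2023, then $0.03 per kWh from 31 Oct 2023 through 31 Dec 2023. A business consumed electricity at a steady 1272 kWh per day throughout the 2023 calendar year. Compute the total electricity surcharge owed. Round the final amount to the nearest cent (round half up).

1 Jan – 30 Oct 2023: 303 days × 1272 kWh/day = 385,416 kWh at $0.01/kWh → $3,854.16
31 Oct – 31 Dec 2023: 62 days × 1272 kWh/day = 78,864 kWh at $0.03/kWh → $2,365.92

$6,220.08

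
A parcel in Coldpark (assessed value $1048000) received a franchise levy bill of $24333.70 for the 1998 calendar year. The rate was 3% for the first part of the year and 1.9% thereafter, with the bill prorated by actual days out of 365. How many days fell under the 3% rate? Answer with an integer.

140 days

Let d = days at the first rate; then 365 − d days at the second rate.
$1048000 × [3%·d + 1.9%·(365−d)] / 365 = $24333.70
Solving gives d = 140, so the new rate took effect on 21 May 1998.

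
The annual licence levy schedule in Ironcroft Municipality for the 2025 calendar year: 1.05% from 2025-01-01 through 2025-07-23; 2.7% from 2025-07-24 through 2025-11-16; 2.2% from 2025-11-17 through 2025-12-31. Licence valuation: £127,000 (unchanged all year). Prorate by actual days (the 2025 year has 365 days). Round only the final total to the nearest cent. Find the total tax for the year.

£2,179.53

2025-01-01 to 2025-07-23: 204 days at 1.05% → £127,000 × 1.05% × 204/365 = £745.2986
2025-07-24 to 2025-11-16: 116 days at 2.7% → £127,000 × 2.7% × 116/365 = £1,089.7644
2025-11-17 to 2025-12-31: 45 days at 2.2% → £127,000 × 2.2% × 45/365 = £344.4658
Total = £2,179.5288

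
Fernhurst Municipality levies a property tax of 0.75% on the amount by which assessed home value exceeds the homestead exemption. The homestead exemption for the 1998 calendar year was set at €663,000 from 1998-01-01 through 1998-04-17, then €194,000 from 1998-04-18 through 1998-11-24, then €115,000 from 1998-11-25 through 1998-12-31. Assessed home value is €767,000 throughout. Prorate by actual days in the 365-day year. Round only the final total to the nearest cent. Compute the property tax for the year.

1998-01-01 to 1998-04-17: 107 days, exemption €663,000 → (€767,000 − €663,000) × 0.75% × 107/365 = €228.6575
1998-04-18 to 1998-11-24: 221 days, exemption €194,000 → (€767,000 − €194,000) × 0.75% × 221/365 = €2,602.0479
1998-11-25 to 1998-12-31: 37 days, exemption €115,000 → (€767,000 − €115,000) × 0.75% × 37/365 = €495.6986
Total = €3,326.4041

€3,326.40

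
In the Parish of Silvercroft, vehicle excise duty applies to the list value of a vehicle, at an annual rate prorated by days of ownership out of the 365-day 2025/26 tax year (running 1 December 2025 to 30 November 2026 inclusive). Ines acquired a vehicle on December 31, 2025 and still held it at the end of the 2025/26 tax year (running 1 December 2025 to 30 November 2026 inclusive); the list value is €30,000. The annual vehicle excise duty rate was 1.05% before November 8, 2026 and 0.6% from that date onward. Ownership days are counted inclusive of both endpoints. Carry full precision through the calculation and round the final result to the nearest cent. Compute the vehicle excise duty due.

December 31, 2025 – November 7, 2026: 312 days at 1.05% → €30,000 × 1.05% × 312/365 = €269.2603
November 8 – November 30, 2026: 23 days at 0.6% → €30,000 × 0.6% × 23/365 = €11.3425
Total = €280.6027

€280.60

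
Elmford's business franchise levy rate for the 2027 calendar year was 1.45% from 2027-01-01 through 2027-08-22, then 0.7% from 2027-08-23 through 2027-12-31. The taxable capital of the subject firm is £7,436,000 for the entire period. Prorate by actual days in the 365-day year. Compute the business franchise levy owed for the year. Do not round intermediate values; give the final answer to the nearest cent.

£87,805.92

2027-01-01 to 2027-08-22: 234 days at 1.45% → £7,436,000 × 1.45% × 234/365 = £69,124.2411
2027-08-23 to 2027-12-31: 131 days at 0.7% → £7,436,000 × 0.7% × 131/365 = £18,681.6767
Total = £87,805.9178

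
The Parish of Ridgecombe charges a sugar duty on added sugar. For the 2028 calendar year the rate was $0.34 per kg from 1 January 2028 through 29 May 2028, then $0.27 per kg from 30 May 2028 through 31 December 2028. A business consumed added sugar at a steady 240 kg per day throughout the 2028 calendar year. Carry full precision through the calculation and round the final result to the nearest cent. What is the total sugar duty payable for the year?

1 January – 29 May 2028: 150 days × 240 kg/day = 36,000 kg at $0.34/kg → $12,240.00
30 May – 31 December 2028: 216 days × 240 kg/day = 51,840 kg at $0.27/kg → $13,996.80

$26,236.80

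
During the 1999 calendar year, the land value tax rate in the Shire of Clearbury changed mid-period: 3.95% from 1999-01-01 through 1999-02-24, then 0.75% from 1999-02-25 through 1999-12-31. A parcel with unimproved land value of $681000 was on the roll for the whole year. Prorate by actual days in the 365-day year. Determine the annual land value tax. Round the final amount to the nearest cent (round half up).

$8391.23

1999-01-01 to 1999-02-24: 55 days at 3.95% → $681000 × 3.95% × 55/365 = $4053.3493
1999-02-25 to 1999-12-31: 310 days at 0.75% → $681000 × 0.75% × 310/365 = $4337.8767
Total = $8391.2260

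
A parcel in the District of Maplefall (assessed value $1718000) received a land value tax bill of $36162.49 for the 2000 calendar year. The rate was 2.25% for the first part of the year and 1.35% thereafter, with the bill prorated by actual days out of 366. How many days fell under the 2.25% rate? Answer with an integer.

Let d = days at the first rate; then 366 − d days at the second rate.
$1718000 × [2.25%·d + 1.35%·(366−d)] / 366 = $36162.49
Solving gives d = 307, so the new rate took effect on November 3, 2000.

307 days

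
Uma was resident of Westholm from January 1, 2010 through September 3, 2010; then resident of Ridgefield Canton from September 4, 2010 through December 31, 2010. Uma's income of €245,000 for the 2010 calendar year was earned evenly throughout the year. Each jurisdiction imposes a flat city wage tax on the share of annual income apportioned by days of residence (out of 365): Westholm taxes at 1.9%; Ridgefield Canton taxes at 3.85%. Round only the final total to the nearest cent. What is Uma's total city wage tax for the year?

Westholm, January 1 – September 3, 2010: 246 days → €245,000 × 1.9% × 246/365 = €3,137.3425
Ridgefield Canton, September 4 – December 31, 2010: 119 days → €245,000 × 3.85% × 119/365 = €3,075.2534
Total = €6,212.5959

€6,212.60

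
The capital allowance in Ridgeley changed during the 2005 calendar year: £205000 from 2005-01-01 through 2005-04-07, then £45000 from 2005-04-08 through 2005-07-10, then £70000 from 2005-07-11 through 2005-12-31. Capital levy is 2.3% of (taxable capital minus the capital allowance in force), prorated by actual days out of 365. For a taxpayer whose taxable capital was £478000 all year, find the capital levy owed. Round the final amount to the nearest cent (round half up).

£8706.92

2005-01-01 to 2005-04-07: 97 days, exemption £205000 → (£478000 − £205000) × 2.3% × 97/365 = £1668.6658
2005-04-08 to 2005-07-10: 94 days, exemption £45000 → (£478000 − £45000) × 2.3% × 94/365 = £2564.7836
2005-07-11 to 2005-12-31: 174 days, exemption £70000 → (£478000 − £70000) × 2.3% × 174/365 = £4473.4685
Total = £8706.9178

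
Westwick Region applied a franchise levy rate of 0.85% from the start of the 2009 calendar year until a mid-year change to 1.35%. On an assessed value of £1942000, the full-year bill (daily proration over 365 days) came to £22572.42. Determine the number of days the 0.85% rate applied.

137 days

Let d = days at the first rate; then 365 − d days at the second rate.
£1942000 × [0.85%·d + 1.35%·(365−d)] / 365 = £22572.42
Solving gives d = 137, so the new rate took effect on 18 May 2009.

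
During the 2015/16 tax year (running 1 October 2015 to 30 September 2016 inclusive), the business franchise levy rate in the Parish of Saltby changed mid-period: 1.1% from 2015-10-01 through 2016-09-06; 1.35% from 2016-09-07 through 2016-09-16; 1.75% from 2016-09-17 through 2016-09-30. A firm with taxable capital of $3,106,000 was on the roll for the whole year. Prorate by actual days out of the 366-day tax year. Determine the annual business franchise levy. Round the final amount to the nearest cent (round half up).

$35,150.42

2015-10-01 to 2016-09-06: 342 days at 1.1% → $3,106,000 × 1.1% × 342/366 = $31,925.6066
2016-09-07 to 2016-09-16: 10 days at 1.35% → $3,106,000 × 1.35% × 10/366 = $1,145.6557
2016-09-17 to 2016-09-30: 14 days at 1.75% → $3,106,000 × 1.75% × 14/366 = $2,079.1530
Total = $35,150.4153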